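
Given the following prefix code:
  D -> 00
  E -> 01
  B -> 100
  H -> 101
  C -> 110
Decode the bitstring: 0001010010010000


Decoding step by step:
Bits 00 -> D
Bits 01 -> E
Bits 01 -> E
Bits 00 -> D
Bits 100 -> B
Bits 100 -> B
Bits 00 -> D


Decoded message: DEEDBBD


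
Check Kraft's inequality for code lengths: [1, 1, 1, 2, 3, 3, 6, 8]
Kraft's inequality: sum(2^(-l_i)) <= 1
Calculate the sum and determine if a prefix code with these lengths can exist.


Sum = 2^(-1) + 2^(-1) + 2^(-1) + 2^(-2) + 2^(-3) + 2^(-3) + 2^(-6) + 2^(-8)
    = 0.5 + 0.5 + 0.5 + 0.25 + 0.125 + 0.125 + 0.015625 + 0.00390625
    = 517/256 = 2.01953125
Since 2.01953125 > 1, Kraft's inequality is NOT satisfied.
A prefix code with these lengths CANNOT exist.

Kraft sum = 2.01953125. Not satisfied.


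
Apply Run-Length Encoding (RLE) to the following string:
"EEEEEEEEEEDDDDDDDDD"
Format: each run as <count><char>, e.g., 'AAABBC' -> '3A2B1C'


Scanning runs left to right:
  i=0: run of 'E' x 10 -> '10E'
  i=10: run of 'D' x 9 -> '9D'

RLE = 10E9D


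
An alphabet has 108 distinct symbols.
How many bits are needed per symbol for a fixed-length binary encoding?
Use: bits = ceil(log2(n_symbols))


log2(108) = 6.7549
Bracket: 2^6 = 64 < 108 <= 2^7 = 128
So ceil(log2(108)) = 7

bits = ceil(log2(108)) = ceil(6.7549) = 7 bits


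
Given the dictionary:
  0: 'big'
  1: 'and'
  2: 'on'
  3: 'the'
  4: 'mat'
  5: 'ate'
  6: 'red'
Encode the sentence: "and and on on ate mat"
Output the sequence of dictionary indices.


Look up each word in the dictionary:
  'and' -> 1
  'and' -> 1
  'on' -> 2
  'on' -> 2
  'ate' -> 5
  'mat' -> 4

Encoded: [1, 1, 2, 2, 5, 4]


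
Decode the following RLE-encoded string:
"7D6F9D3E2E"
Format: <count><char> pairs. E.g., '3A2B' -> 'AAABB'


Expanding each <count><char> pair:
  7D -> 'DDDDDDD'
  6F -> 'FFFFFF'
  9D -> 'DDDDDDDDD'
  3E -> 'EEE'
  2E -> 'EE'

Decoded = DDDDDDDFFFFFFDDDDDDDDDEEEEE


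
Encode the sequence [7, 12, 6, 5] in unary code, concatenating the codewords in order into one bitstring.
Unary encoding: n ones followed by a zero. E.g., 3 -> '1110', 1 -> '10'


Encode each number as n ones followed by a terminating 0:
  7 -> 11111110 (8 bits)
  12 -> 1111111111110 (13 bits)
  6 -> 1111110 (7 bits)
  5 -> 111110 (6 bits)
Total length = 8 + 13 + 7 + 6 = 34 bits.

Unary([7, 12, 6, 5]) = 1111111011111111111101111110111110 (34 bits)


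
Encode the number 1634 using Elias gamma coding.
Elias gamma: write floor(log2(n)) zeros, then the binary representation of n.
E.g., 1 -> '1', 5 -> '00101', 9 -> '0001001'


num_bits = floor(log2(1634)) + 1 = 11
leading_zeros = num_bits - 1 = 10
binary(1634) = 11001100010

Elias gamma(1634) = '0000000000' + '11001100010' = 000000000011001100010 (21 bits)


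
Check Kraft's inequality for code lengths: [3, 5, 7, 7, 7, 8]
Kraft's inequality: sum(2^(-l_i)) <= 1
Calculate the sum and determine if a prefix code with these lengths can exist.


Sum = 2^(-3) + 2^(-5) + 2^(-7) + 2^(-7) + 2^(-7) + 2^(-8)
    = 0.125 + 0.03125 + 0.0078125 + 0.0078125 + 0.0078125 + 0.00390625
    = 47/256 = 0.18359375
Since 0.18359375 <= 1, Kraft's inequality IS satisfied.
A prefix code with these lengths CAN exist.

Kraft sum = 0.18359375. Satisfied.


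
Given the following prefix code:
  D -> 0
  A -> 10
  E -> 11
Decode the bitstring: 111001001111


Decoding step by step:
Bits 11 -> E
Bits 10 -> A
Bits 0 -> D
Bits 10 -> A
Bits 0 -> D
Bits 11 -> E
Bits 11 -> E


Decoded message: EADADEE


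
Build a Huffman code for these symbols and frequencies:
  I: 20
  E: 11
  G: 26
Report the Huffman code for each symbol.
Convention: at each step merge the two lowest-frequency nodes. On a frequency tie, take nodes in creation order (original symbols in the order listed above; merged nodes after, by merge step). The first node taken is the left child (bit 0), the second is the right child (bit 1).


Huffman tree construction:
Step 1: Merge E(11) + I(20) = 31
Step 2: Merge G(26) + (E+I)(31) = 57
Read each symbol's code off the tree from the root (left child = 0, right child = 1).

Codes:
  I: 11 (length 2)
  E: 10 (length 2)
  G: 0 (length 1)
Average code length: 88/57 = 1.5439 bits/symbol


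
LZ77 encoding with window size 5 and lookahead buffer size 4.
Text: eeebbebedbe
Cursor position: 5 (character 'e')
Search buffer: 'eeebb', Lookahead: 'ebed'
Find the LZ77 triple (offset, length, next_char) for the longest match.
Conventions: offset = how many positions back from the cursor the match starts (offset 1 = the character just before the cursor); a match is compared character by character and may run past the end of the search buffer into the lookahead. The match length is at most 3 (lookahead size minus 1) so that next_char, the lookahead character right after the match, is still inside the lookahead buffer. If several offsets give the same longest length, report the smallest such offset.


Try each offset into the search buffer:
  offset=1 (pos 4, char 'b'): match length 0
  offset=2 (pos 3, char 'b'): match length 0
  offset=3 (pos 2, char 'e'): match length 2
  offset=4 (pos 1, char 'e'): match length 1
  offset=5 (pos 0, char 'e'): match length 1
Longest match has length 2 at offset 3.
next_char = character at position 5 + 2 = 7 -> 'e'

Best match: offset=3, length=2 (matching 'eb' starting at position 2)
LZ77 triple: (3, 2, 'e')


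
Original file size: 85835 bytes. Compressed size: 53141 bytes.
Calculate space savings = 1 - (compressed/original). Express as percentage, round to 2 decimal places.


ratio = compressed/original = 53141/85835 = 0.619106
savings = 1 - ratio = 1 - 0.619106 = 0.380894
as a percentage: 0.380894 * 100 = 38.09%

Space savings = 1 - 53141/85835 = 38.09%


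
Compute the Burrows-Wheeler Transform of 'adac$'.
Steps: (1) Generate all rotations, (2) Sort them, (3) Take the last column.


Rotations (sorted):
  0: $adac -> last char: c
  1: ac$ad -> last char: d
  2: adac$ -> last char: $
  3: c$ada -> last char: a
  4: dac$a -> last char: a


BWT = cd$aa


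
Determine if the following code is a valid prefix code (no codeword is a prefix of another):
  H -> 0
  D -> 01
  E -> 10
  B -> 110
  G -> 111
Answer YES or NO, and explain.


Checking each pair (does one codeword prefix another?):
  H='0' vs D='01': prefix -- VIOLATION

NO -- this is NOT a valid prefix code. H (0) is a prefix of D (01).


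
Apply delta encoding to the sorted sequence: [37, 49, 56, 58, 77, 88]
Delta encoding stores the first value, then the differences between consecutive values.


First value: 37
Deltas:
  49 - 37 = 12
  56 - 49 = 7
  58 - 56 = 2
  77 - 58 = 19
  88 - 77 = 11


Delta encoded: [37, 12, 7, 2, 19, 11]


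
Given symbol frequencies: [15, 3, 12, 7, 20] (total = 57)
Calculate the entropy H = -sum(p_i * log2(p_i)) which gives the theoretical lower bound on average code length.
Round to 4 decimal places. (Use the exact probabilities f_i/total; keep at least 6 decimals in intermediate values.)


Per-symbol terms -p_i * log2(p_i) with p_i = f_i/57:
  p = 15/57 = 0.263158: log2(p) = -1.925999, -p*log2(p) = 0.506842
  p = 3/57 = 0.052632: log2(p) = -4.247928, -p*log2(p) = 0.223575
  p = 12/57 = 0.210526: log2(p) = -2.247928, -p*log2(p) = 0.473248
  p = 7/57 = 0.122807: log2(p) = -3.025535, -p*log2(p) = 0.371557
  p = 20/57 = 0.350877: log2(p) = -1.510962, -p*log2(p) = 0.530162
H = 0.506842 + 0.223575 + 0.473248 + 0.371557 + 0.530162 = 2.105384

H = 2.1054 bits/symbol


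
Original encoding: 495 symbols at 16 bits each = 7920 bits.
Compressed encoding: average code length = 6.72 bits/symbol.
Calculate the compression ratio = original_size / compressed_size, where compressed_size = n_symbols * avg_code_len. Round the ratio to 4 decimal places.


original_size = n_symbols * orig_bits = 495 * 16 = 7920 bits
compressed_size = n_symbols * avg_code_len = 495 * 6.72 = 3326.4 bits
ratio = original_size / compressed_size = 7920 / 3326.4 = 2.381

Compression ratio = 2.381


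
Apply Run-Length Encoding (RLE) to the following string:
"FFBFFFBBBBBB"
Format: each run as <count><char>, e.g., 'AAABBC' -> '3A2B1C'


Scanning runs left to right:
  i=0: run of 'F' x 2 -> '2F'
  i=2: run of 'B' x 1 -> '1B'
  i=3: run of 'F' x 3 -> '3F'
  i=6: run of 'B' x 6 -> '6B'

RLE = 2F1B3F6B


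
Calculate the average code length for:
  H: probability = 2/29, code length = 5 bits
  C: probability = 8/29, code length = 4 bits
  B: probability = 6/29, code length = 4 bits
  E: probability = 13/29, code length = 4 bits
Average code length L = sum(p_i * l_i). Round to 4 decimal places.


Weighted contributions p_i * l_i:
  H: (2/29) * 5 = 10/29
  C: (8/29) * 4 = 32/29
  B: (6/29) * 4 = 24/29
  E: (13/29) * 4 = 52/29
Sum = (10 + 32 + 24 + 52)/29 = 118/29

L = 118/29 = 4.0690 bits/symbol


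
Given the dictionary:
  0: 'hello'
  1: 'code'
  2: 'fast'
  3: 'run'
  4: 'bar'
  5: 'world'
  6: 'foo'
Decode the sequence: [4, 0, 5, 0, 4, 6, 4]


Look up each index in the dictionary:
  4 -> 'bar'
  0 -> 'hello'
  5 -> 'world'
  0 -> 'hello'
  4 -> 'bar'
  6 -> 'foo'
  4 -> 'bar'

Decoded: "bar hello world hello bar foo bar"


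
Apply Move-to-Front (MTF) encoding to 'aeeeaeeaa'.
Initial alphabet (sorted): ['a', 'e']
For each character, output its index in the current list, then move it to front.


MTF encoding:
'a': index 0 in ['a', 'e'] -> ['a', 'e']
'e': index 1 in ['a', 'e'] -> ['e', 'a']
'e': index 0 in ['e', 'a'] -> ['e', 'a']
'e': index 0 in ['e', 'a'] -> ['e', 'a']
'a': index 1 in ['e', 'a'] -> ['a', 'e']
'e': index 1 in ['a', 'e'] -> ['e', 'a']
'e': index 0 in ['e', 'a'] -> ['e', 'a']
'a': index 1 in ['e', 'a'] -> ['a', 'e']
'a': index 0 in ['a', 'e'] -> ['a', 'e']


Output: [0, 1, 0, 0, 1, 1, 0, 1, 0]


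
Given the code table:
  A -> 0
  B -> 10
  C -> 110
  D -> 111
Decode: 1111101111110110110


Decoding:
111 -> D
110 -> C
111 -> D
111 -> D
0 -> A
110 -> C
110 -> C


Result: DCDDACC


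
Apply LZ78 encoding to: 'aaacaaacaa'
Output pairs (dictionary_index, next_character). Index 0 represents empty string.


LZ78 encoding steps:
Dictionary: {0: ''}
Step 1: w='' (idx 0), next='a' -> output (0, 'a'), add 'a' as idx 1
Step 2: w='a' (idx 1), next='a' -> output (1, 'a'), add 'aa' as idx 2
Step 3: w='' (idx 0), next='c' -> output (0, 'c'), add 'c' as idx 3
Step 4: w='aa' (idx 2), next='a' -> output (2, 'a'), add 'aaa' as idx 4
Step 5: w='c' (idx 3), next='a' -> output (3, 'a'), add 'ca' as idx 5
Step 6: w='a' (idx 1), end of input -> output (1, '')


Encoded: [(0, 'a'), (1, 'a'), (0, 'c'), (2, 'a'), (3, 'a'), (1, '')]


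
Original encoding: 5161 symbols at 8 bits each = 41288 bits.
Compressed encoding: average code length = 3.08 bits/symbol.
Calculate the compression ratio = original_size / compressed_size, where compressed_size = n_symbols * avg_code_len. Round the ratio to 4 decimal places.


original_size = n_symbols * orig_bits = 5161 * 8 = 41288 bits
compressed_size = n_symbols * avg_code_len = 5161 * 3.08 = 15895.88 bits
ratio = original_size / compressed_size = 41288 / 15895.88 = 2.5974

Compression ratio = 2.5974


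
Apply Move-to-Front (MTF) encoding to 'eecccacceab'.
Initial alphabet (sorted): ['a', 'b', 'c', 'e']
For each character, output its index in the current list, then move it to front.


MTF encoding:
'e': index 3 in ['a', 'b', 'c', 'e'] -> ['e', 'a', 'b', 'c']
'e': index 0 in ['e', 'a', 'b', 'c'] -> ['e', 'a', 'b', 'c']
'c': index 3 in ['e', 'a', 'b', 'c'] -> ['c', 'e', 'a', 'b']
'c': index 0 in ['c', 'e', 'a', 'b'] -> ['c', 'e', 'a', 'b']
'c': index 0 in ['c', 'e', 'a', 'b'] -> ['c', 'e', 'a', 'b']
'a': index 2 in ['c', 'e', 'a', 'b'] -> ['a', 'c', 'e', 'b']
'c': index 1 in ['a', 'c', 'e', 'b'] -> ['c', 'a', 'e', 'b']
'c': index 0 in ['c', 'a', 'e', 'b'] -> ['c', 'a', 'e', 'b']
'e': index 2 in ['c', 'a', 'e', 'b'] -> ['e', 'c', 'a', 'b']
'a': index 2 in ['e', 'c', 'a', 'b'] -> ['a', 'e', 'c', 'b']
'b': index 3 in ['a', 'e', 'c', 'b'] -> ['b', 'a', 'e', 'c']


Output: [3, 0, 3, 0, 0, 2, 1, 0, 2, 2, 3]


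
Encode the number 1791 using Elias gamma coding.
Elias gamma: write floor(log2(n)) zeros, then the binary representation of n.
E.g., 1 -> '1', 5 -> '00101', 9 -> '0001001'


num_bits = floor(log2(1791)) + 1 = 11
leading_zeros = num_bits - 1 = 10
binary(1791) = 11011111111

Elias gamma(1791) = '0000000000' + '11011111111' = 000000000011011111111 (21 bits)


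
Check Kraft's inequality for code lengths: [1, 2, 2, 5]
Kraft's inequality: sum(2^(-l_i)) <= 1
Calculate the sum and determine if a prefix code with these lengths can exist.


Sum = 2^(-1) + 2^(-2) + 2^(-2) + 2^(-5)
    = 0.5 + 0.25 + 0.25 + 0.03125
    = 33/32 = 1.03125
Since 1.03125 > 1, Kraft's inequality is NOT satisfied.
A prefix code with these lengths CANNOT exist.

Kraft sum = 1.03125. Not satisfied.


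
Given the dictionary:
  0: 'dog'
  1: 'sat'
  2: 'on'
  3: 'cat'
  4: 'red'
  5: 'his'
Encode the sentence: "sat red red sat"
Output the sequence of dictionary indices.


Look up each word in the dictionary:
  'sat' -> 1
  'red' -> 4
  'red' -> 4
  'sat' -> 1

Encoded: [1, 4, 4, 1]


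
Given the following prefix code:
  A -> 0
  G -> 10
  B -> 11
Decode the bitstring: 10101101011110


Decoding step by step:
Bits 10 -> G
Bits 10 -> G
Bits 11 -> B
Bits 0 -> A
Bits 10 -> G
Bits 11 -> B
Bits 11 -> B
Bits 0 -> A


Decoded message: GGBAGBBA


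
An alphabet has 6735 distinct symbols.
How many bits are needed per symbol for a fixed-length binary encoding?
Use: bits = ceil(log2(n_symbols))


log2(6735) = 12.7175
Bracket: 2^12 = 4096 < 6735 <= 2^13 = 8192
So ceil(log2(6735)) = 13

bits = ceil(log2(6735)) = ceil(12.7175) = 13 bits


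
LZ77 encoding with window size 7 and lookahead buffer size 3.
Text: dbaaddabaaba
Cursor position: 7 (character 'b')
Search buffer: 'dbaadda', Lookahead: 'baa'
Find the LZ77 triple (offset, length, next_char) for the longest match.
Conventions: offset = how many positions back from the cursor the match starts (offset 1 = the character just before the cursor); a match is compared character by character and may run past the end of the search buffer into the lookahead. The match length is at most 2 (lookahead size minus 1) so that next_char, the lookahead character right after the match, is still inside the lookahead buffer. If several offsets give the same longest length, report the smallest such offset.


Try each offset into the search buffer:
  offset=1 (pos 6, char 'a'): match length 0
  offset=2 (pos 5, char 'd'): match length 0
  offset=3 (pos 4, char 'd'): match length 0
  offset=4 (pos 3, char 'a'): match length 0
  offset=5 (pos 2, char 'a'): match length 0
  offset=6 (pos 1, char 'b'): match length 2
  offset=7 (pos 0, char 'd'): match length 0
Longest match has length 2 at offset 6.
next_char = character at position 7 + 2 = 9 -> 'a'

Best match: offset=6, length=2 (matching 'ba' starting at position 1)
LZ77 triple: (6, 2, 'a')


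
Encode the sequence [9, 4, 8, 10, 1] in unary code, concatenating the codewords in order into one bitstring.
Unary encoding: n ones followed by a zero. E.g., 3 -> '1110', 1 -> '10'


Encode each number as n ones followed by a terminating 0:
  9 -> 1111111110 (10 bits)
  4 -> 11110 (5 bits)
  8 -> 111111110 (9 bits)
  10 -> 11111111110 (11 bits)
  1 -> 10 (2 bits)
Total length = 10 + 5 + 9 + 11 + 2 = 37 bits.

Unary([9, 4, 8, 10, 1]) = 1111111110111101111111101111111111010 (37 bits)


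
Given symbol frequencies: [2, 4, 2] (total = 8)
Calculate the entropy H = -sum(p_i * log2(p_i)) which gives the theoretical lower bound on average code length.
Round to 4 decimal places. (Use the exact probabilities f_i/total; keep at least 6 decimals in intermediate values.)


Per-symbol terms -p_i * log2(p_i) with p_i = f_i/8:
  p = 2/8 = 0.250000: log2(p) = -2.000000, -p*log2(p) = 0.500000
  p = 4/8 = 0.500000: log2(p) = -1.000000, -p*log2(p) = 0.500000
  p = 2/8 = 0.250000: log2(p) = -2.000000, -p*log2(p) = 0.500000
H = 0.500000 + 0.500000 + 0.500000 = 1.500000

H = 1.5 bits/symbol


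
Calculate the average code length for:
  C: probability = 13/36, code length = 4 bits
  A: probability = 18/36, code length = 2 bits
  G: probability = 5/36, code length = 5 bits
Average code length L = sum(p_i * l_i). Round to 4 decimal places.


Weighted contributions p_i * l_i:
  C: (13/36) * 4 = 52/36
  A: (18/36) * 2 = 36/36
  G: (5/36) * 5 = 25/36
Sum = (52 + 36 + 25)/36 = 113/36

L = 113/36 = 3.1389 bits/symbol


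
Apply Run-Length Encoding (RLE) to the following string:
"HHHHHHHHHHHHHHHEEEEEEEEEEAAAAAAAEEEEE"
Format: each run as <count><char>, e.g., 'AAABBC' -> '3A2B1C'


Scanning runs left to right:
  i=0: run of 'H' x 15 -> '15H'
  i=15: run of 'E' x 10 -> '10E'
  i=25: run of 'A' x 7 -> '7A'
  i=32: run of 'E' x 5 -> '5E'

RLE = 15H10E7A5E


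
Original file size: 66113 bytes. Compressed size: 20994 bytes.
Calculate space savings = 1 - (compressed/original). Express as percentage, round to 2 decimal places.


ratio = compressed/original = 20994/66113 = 0.317547
savings = 1 - ratio = 1 - 0.317547 = 0.682453
as a percentage: 0.682453 * 100 = 68.25%

Space savings = 1 - 20994/66113 = 68.25%


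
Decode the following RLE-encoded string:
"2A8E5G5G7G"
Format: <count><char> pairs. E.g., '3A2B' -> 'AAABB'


Expanding each <count><char> pair:
  2A -> 'AA'
  8E -> 'EEEEEEEE'
  5G -> 'GGGGG'
  5G -> 'GGGGG'
  7G -> 'GGGGGGG'

Decoded = AAEEEEEEEEGGGGGGGGGGGGGGGGG


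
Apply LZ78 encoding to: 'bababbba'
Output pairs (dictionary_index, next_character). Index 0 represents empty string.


LZ78 encoding steps:
Dictionary: {0: ''}
Step 1: w='' (idx 0), next='b' -> output (0, 'b'), add 'b' as idx 1
Step 2: w='' (idx 0), next='a' -> output (0, 'a'), add 'a' as idx 2
Step 3: w='b' (idx 1), next='a' -> output (1, 'a'), add 'ba' as idx 3
Step 4: w='b' (idx 1), next='b' -> output (1, 'b'), add 'bb' as idx 4
Step 5: w='ba' (idx 3), end of input -> output (3, '')


Encoded: [(0, 'b'), (0, 'a'), (1, 'a'), (1, 'b'), (3, '')]


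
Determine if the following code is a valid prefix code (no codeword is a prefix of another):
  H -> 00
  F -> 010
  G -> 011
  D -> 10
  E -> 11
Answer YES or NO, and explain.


Checking each pair (does one codeword prefix another?):
  H='00' vs F='010': no prefix
  H='00' vs G='011': no prefix
  H='00' vs D='10': no prefix
  H='00' vs E='11': no prefix
  F='010' vs H='00': no prefix
  F='010' vs G='011': no prefix
  F='010' vs D='10': no prefix
  F='010' vs E='11': no prefix
  G='011' vs H='00': no prefix
  G='011' vs F='010': no prefix
  G='011' vs D='10': no prefix
  G='011' vs E='11': no prefix
  D='10' vs H='00': no prefix
  D='10' vs F='010': no prefix
  D='10' vs G='011': no prefix
  D='10' vs E='11': no prefix
  E='11' vs H='00': no prefix
  E='11' vs F='010': no prefix
  E='11' vs G='011': no prefix
  E='11' vs D='10': no prefix
No violation found over all pairs.

YES -- this is a valid prefix code. No codeword is a prefix of any other codeword.


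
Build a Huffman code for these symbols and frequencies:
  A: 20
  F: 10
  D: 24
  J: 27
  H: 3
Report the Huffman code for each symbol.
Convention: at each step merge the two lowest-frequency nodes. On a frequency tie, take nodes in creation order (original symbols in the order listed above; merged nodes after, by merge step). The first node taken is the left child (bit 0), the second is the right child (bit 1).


Huffman tree construction:
Step 1: Merge H(3) + F(10) = 13
Step 2: Merge (H+F)(13) + A(20) = 33
Step 3: Merge D(24) + J(27) = 51
Step 4: Merge ((H+F)+A)(33) + (D+J)(51) = 84
Read each symbol's code off the tree from the root (left child = 0, right child = 1).

Codes:
  A: 01 (length 2)
  F: 001 (length 3)
  D: 10 (length 2)
  J: 11 (length 2)
  H: 000 (length 3)
Average code length: 181/84 = 2.1548 bits/symbol


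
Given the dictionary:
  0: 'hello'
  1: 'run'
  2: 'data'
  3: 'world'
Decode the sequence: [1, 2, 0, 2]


Look up each index in the dictionary:
  1 -> 'run'
  2 -> 'data'
  0 -> 'hello'
  2 -> 'data'

Decoded: "run data hello data"


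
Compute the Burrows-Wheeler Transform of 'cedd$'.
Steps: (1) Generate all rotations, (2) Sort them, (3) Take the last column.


Rotations (sorted):
  0: $cedd -> last char: d
  1: cedd$ -> last char: $
  2: d$ced -> last char: d
  3: dd$ce -> last char: e
  4: edd$c -> last char: c


BWT = d$dec


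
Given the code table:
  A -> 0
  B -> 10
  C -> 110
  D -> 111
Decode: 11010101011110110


Decoding:
110 -> C
10 -> B
10 -> B
10 -> B
111 -> D
10 -> B
110 -> C


Result: CBBBDBC


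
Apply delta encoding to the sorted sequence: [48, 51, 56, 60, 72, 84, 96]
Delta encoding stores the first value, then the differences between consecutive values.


First value: 48
Deltas:
  51 - 48 = 3
  56 - 51 = 5
  60 - 56 = 4
  72 - 60 = 12
  84 - 72 = 12
  96 - 84 = 12


Delta encoded: [48, 3, 5, 4, 12, 12, 12]


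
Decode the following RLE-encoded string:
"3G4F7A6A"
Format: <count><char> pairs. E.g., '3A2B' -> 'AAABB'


Expanding each <count><char> pair:
  3G -> 'GGG'
  4F -> 'FFFF'
  7A -> 'AAAAAAA'
  6A -> 'AAAAAA'

Decoded = GGGFFFFAAAAAAAAAAAAA


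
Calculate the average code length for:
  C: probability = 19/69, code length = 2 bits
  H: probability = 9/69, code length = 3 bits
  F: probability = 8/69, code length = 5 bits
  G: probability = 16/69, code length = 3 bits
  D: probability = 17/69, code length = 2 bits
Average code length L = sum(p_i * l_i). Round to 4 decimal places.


Weighted contributions p_i * l_i:
  C: (19/69) * 2 = 38/69
  H: (9/69) * 3 = 27/69
  F: (8/69) * 5 = 40/69
  G: (16/69) * 3 = 48/69
  D: (17/69) * 2 = 34/69
Sum = (38 + 27 + 40 + 48 + 34)/69 = 187/69

L = 187/69 = 2.7101 bits/symbol


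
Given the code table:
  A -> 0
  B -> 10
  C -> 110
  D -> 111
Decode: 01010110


Decoding:
0 -> A
10 -> B
10 -> B
110 -> C


Result: ABBC


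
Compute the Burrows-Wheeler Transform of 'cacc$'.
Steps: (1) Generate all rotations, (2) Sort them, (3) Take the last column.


Rotations (sorted):
  0: $cacc -> last char: c
  1: acc$c -> last char: c
  2: c$cac -> last char: c
  3: cacc$ -> last char: $
  4: cc$ca -> last char: a


BWT = ccc$a


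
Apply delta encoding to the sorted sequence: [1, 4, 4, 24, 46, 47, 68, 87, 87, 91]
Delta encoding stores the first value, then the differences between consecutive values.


First value: 1
Deltas:
  4 - 1 = 3
  4 - 4 = 0
  24 - 4 = 20
  46 - 24 = 22
  47 - 46 = 1
  68 - 47 = 21
  87 - 68 = 19
  87 - 87 = 0
  91 - 87 = 4


Delta encoded: [1, 3, 0, 20, 22, 1, 21, 19, 0, 4]


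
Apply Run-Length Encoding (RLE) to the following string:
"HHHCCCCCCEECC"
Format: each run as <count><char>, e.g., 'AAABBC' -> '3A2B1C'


Scanning runs left to right:
  i=0: run of 'H' x 3 -> '3H'
  i=3: run of 'C' x 6 -> '6C'
  i=9: run of 'E' x 2 -> '2E'
  i=11: run of 'C' x 2 -> '2C'

RLE = 3H6C2E2C


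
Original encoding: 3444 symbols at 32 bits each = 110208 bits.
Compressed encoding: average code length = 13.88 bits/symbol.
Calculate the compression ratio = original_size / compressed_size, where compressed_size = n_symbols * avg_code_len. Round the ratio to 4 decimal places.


original_size = n_symbols * orig_bits = 3444 * 32 = 110208 bits
compressed_size = n_symbols * avg_code_len = 3444 * 13.88 = 47802.72 bits
ratio = original_size / compressed_size = 110208 / 47802.72 = 2.3055

Compression ratio = 2.3055


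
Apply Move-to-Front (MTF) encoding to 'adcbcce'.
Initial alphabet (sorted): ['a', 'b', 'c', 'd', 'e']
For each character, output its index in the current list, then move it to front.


MTF encoding:
'a': index 0 in ['a', 'b', 'c', 'd', 'e'] -> ['a', 'b', 'c', 'd', 'e']
'd': index 3 in ['a', 'b', 'c', 'd', 'e'] -> ['d', 'a', 'b', 'c', 'e']
'c': index 3 in ['d', 'a', 'b', 'c', 'e'] -> ['c', 'd', 'a', 'b', 'e']
'b': index 3 in ['c', 'd', 'a', 'b', 'e'] -> ['b', 'c', 'd', 'a', 'e']
'c': index 1 in ['b', 'c', 'd', 'a', 'e'] -> ['c', 'b', 'd', 'a', 'e']
'c': index 0 in ['c', 'b', 'd', 'a', 'e'] -> ['c', 'b', 'd', 'a', 'e']
'e': index 4 in ['c', 'b', 'd', 'a', 'e'] -> ['e', 'c', 'b', 'd', 'a']


Output: [0, 3, 3, 3, 1, 0, 4]


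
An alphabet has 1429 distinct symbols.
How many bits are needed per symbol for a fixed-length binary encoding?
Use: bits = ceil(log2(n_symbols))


log2(1429) = 10.4808
Bracket: 2^10 = 1024 < 1429 <= 2^11 = 2048
So ceil(log2(1429)) = 11

bits = ceil(log2(1429)) = ceil(10.4808) = 11 bits


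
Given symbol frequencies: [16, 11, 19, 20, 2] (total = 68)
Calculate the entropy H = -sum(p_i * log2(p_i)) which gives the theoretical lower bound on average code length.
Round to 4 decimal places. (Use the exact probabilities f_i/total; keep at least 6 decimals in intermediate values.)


Per-symbol terms -p_i * log2(p_i) with p_i = f_i/68:
  p = 16/68 = 0.235294: log2(p) = -2.087463, -p*log2(p) = 0.491168
  p = 11/68 = 0.161765: log2(p) = -2.628031, -p*log2(p) = 0.425123
  p = 19/68 = 0.279412: log2(p) = -1.839535, -p*log2(p) = 0.513988
  p = 20/68 = 0.294118: log2(p) = -1.765535, -p*log2(p) = 0.519275
  p = 2/68 = 0.029412: log2(p) = -5.087463, -p*log2(p) = 0.149631
H = 0.491168 + 0.425123 + 0.513988 + 0.519275 + 0.149631 = 2.099185

H = 2.0992 bits/symbol


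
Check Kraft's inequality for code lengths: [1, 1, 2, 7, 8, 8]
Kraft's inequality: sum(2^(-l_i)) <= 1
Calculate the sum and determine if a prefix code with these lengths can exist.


Sum = 2^(-1) + 2^(-1) + 2^(-2) + 2^(-7) + 2^(-8) + 2^(-8)
    = 0.5 + 0.5 + 0.25 + 0.0078125 + 0.00390625 + 0.00390625
    = 324/256 = 1.265625
Since 1.265625 > 1, Kraft's inequality is NOT satisfied.
A prefix code with these lengths CANNOT exist.

Kraft sum = 1.265625. Not satisfied.


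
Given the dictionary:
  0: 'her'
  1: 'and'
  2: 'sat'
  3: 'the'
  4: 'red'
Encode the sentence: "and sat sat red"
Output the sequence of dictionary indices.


Look up each word in the dictionary:
  'and' -> 1
  'sat' -> 2
  'sat' -> 2
  'red' -> 4

Encoded: [1, 2, 2, 4]


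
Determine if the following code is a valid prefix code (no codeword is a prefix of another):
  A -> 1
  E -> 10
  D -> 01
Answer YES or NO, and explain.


Checking each pair (does one codeword prefix another?):
  A='1' vs E='10': prefix -- VIOLATION

NO -- this is NOT a valid prefix code. A (1) is a prefix of E (10).


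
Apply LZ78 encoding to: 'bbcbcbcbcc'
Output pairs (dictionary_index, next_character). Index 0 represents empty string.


LZ78 encoding steps:
Dictionary: {0: ''}
Step 1: w='' (idx 0), next='b' -> output (0, 'b'), add 'b' as idx 1
Step 2: w='b' (idx 1), next='c' -> output (1, 'c'), add 'bc' as idx 2
Step 3: w='bc' (idx 2), next='b' -> output (2, 'b'), add 'bcb' as idx 3
Step 4: w='' (idx 0), next='c' -> output (0, 'c'), add 'c' as idx 4
Step 5: w='bc' (idx 2), next='c' -> output (2, 'c'), add 'bcc' as idx 5


Encoded: [(0, 'b'), (1, 'c'), (2, 'b'), (0, 'c'), (2, 'c')]


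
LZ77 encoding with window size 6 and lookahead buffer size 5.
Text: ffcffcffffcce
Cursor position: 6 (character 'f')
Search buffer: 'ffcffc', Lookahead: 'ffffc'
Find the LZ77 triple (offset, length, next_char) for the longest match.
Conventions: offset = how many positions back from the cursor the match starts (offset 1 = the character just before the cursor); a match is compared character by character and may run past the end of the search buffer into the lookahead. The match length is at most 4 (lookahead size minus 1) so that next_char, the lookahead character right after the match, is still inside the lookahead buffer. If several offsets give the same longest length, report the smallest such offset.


Try each offset into the search buffer:
  offset=1 (pos 5, char 'c'): match length 0
  offset=2 (pos 4, char 'f'): match length 1
  offset=3 (pos 3, char 'f'): match length 2
  offset=4 (pos 2, char 'c'): match length 0
  offset=5 (pos 1, char 'f'): match length 1
  offset=6 (pos 0, char 'f'): match length 2
Longest match has length 2, found at offsets 3, 6; take the smallest, offset 3.
next_char = character at position 6 + 2 = 8 -> 'f'

Best match: offset=3, length=2 (matching 'ff' starting at position 3)
LZ77 triple: (3, 2, 'f')


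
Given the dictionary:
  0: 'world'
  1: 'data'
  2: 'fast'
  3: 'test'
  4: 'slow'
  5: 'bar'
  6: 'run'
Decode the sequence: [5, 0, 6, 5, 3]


Look up each index in the dictionary:
  5 -> 'bar'
  0 -> 'world'
  6 -> 'run'
  5 -> 'bar'
  3 -> 'test'

Decoded: "bar world run bar test"


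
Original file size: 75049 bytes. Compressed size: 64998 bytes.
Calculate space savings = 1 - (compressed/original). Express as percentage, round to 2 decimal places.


ratio = compressed/original = 64998/75049 = 0.866074
savings = 1 - ratio = 1 - 0.866074 = 0.133926
as a percentage: 0.133926 * 100 = 13.39%

Space savings = 1 - 64998/75049 = 13.39%


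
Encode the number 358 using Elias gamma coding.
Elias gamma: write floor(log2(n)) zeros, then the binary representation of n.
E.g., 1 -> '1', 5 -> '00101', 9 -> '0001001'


num_bits = floor(log2(358)) + 1 = 9
leading_zeros = num_bits - 1 = 8
binary(358) = 101100110

Elias gamma(358) = '00000000' + '101100110' = 00000000101100110 (17 bits)


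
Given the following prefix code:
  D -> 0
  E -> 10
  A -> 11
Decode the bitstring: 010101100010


Decoding step by step:
Bits 0 -> D
Bits 10 -> E
Bits 10 -> E
Bits 11 -> A
Bits 0 -> D
Bits 0 -> D
Bits 0 -> D
Bits 10 -> E


Decoded message: DEEADDDE


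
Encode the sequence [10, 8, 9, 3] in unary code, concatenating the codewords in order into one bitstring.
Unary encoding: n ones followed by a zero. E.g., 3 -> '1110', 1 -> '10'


Encode each number as n ones followed by a terminating 0:
  10 -> 11111111110 (11 bits)
  8 -> 111111110 (9 bits)
  9 -> 1111111110 (10 bits)
  3 -> 1110 (4 bits)
Total length = 11 + 9 + 10 + 4 = 34 bits.

Unary([10, 8, 9, 3]) = 1111111111011111111011111111101110 (34 bits)


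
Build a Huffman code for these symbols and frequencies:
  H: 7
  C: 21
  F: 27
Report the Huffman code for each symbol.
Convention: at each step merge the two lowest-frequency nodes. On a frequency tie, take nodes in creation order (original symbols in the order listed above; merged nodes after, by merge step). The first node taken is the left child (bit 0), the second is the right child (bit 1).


Huffman tree construction:
Step 1: Merge H(7) + C(21) = 28
Step 2: Merge F(27) + (H+C)(28) = 55
Read each symbol's code off the tree from the root (left child = 0, right child = 1).

Codes:
  H: 10 (length 2)
  C: 11 (length 2)
  F: 0 (length 1)
Average code length: 83/55 = 1.5091 bits/symbol


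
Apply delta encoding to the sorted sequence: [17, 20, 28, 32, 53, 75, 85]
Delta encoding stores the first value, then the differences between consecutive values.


First value: 17
Deltas:
  20 - 17 = 3
  28 - 20 = 8
  32 - 28 = 4
  53 - 32 = 21
  75 - 53 = 22
  85 - 75 = 10


Delta encoded: [17, 3, 8, 4, 21, 22, 10]


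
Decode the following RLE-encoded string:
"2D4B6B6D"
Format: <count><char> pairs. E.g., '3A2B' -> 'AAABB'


Expanding each <count><char> pair:
  2D -> 'DD'
  4B -> 'BBBB'
  6B -> 'BBBBBB'
  6D -> 'DDDDDD'

Decoded = DDBBBBBBBBBBDDDDDD


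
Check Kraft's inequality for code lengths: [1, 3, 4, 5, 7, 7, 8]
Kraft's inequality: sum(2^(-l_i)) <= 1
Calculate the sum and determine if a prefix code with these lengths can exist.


Sum = 2^(-1) + 2^(-3) + 2^(-4) + 2^(-5) + 2^(-7) + 2^(-7) + 2^(-8)
    = 0.5 + 0.125 + 0.0625 + 0.03125 + 0.0078125 + 0.0078125 + 0.00390625
    = 189/256 = 0.73828125
Since 0.73828125 <= 1, Kraft's inequality IS satisfied.
A prefix code with these lengths CAN exist.

Kraft sum = 0.73828125. Satisfied.


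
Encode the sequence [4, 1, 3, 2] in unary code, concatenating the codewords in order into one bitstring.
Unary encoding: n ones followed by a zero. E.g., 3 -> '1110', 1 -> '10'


Encode each number as n ones followed by a terminating 0:
  4 -> 11110 (5 bits)
  1 -> 10 (2 bits)
  3 -> 1110 (4 bits)
  2 -> 110 (3 bits)
Total length = 5 + 2 + 4 + 3 = 14 bits.

Unary([4, 1, 3, 2]) = 11110101110110 (14 bits)


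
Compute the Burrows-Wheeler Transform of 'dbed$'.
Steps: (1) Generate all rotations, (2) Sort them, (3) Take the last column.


Rotations (sorted):
  0: $dbed -> last char: d
  1: bed$d -> last char: d
  2: d$dbe -> last char: e
  3: dbed$ -> last char: $
  4: ed$db -> last char: b


BWT = dde$b


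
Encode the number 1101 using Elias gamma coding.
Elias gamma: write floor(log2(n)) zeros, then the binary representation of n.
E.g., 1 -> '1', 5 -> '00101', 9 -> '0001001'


num_bits = floor(log2(1101)) + 1 = 11
leading_zeros = num_bits - 1 = 10
binary(1101) = 10001001101

Elias gamma(1101) = '0000000000' + '10001001101' = 000000000010001001101 (21 bits)


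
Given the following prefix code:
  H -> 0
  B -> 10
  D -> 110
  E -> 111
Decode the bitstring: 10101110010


Decoding step by step:
Bits 10 -> B
Bits 10 -> B
Bits 111 -> E
Bits 0 -> H
Bits 0 -> H
Bits 10 -> B


Decoded message: BBEHHB


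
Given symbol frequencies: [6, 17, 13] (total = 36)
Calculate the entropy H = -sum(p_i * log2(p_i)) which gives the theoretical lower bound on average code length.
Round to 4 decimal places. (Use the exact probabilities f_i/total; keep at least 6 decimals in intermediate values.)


Per-symbol terms -p_i * log2(p_i) with p_i = f_i/36:
  p = 6/36 = 0.166667: log2(p) = -2.584963, -p*log2(p) = 0.430827
  p = 17/36 = 0.472222: log2(p) = -1.082462, -p*log2(p) = 0.511163
  p = 13/36 = 0.361111: log2(p) = -1.469485, -p*log2(p) = 0.530647
H = 0.430827 + 0.511163 + 0.530647 = 1.472637

H = 1.4726 bits/symbol


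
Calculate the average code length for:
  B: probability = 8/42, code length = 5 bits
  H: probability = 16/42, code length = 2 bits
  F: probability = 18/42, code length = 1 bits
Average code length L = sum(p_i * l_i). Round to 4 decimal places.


Weighted contributions p_i * l_i:
  B: (8/42) * 5 = 40/42
  H: (16/42) * 2 = 32/42
  F: (18/42) * 1 = 18/42
Sum = (40 + 32 + 18)/42 = 90/42

L = 90/42 = 2.1429 bits/symbol


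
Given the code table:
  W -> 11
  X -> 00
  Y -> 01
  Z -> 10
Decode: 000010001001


Decoding:
00 -> X
00 -> X
10 -> Z
00 -> X
10 -> Z
01 -> Y


Result: XXZXZY


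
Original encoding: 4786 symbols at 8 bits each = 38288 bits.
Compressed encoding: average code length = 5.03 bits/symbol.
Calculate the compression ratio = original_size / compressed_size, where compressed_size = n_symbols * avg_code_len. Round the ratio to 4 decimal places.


original_size = n_symbols * orig_bits = 4786 * 8 = 38288 bits
compressed_size = n_symbols * avg_code_len = 4786 * 5.03 = 24073.58 bits
ratio = original_size / compressed_size = 38288 / 24073.58 = 1.5905

Compression ratio = 1.5905


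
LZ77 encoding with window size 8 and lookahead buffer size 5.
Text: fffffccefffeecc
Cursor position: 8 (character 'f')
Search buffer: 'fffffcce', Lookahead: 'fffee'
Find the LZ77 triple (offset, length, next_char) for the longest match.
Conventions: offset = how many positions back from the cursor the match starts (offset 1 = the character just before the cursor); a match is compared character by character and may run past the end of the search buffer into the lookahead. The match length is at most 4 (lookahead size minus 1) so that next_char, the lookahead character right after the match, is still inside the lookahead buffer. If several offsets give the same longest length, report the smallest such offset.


Try each offset into the search buffer:
  offset=1 (pos 7, char 'e'): match length 0
  offset=2 (pos 6, char 'c'): match length 0
  offset=3 (pos 5, char 'c'): match length 0
  offset=4 (pos 4, char 'f'): match length 1
  offset=5 (pos 3, char 'f'): match length 2
  offset=6 (pos 2, char 'f'): match length 3
  offset=7 (pos 1, char 'f'): match length 3
  offset=8 (pos 0, char 'f'): match length 3
Longest match has length 3, found at offsets 6, 7, 8; take the smallest, offset 6.
next_char = character at position 8 + 3 = 11 -> 'e'

Best match: offset=6, length=3 (matching 'fff' starting at position 2)
LZ77 triple: (6, 3, 'e')


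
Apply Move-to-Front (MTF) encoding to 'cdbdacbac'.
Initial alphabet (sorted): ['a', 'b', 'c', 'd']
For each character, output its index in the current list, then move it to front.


MTF encoding:
'c': index 2 in ['a', 'b', 'c', 'd'] -> ['c', 'a', 'b', 'd']
'd': index 3 in ['c', 'a', 'b', 'd'] -> ['d', 'c', 'a', 'b']
'b': index 3 in ['d', 'c', 'a', 'b'] -> ['b', 'd', 'c', 'a']
'd': index 1 in ['b', 'd', 'c', 'a'] -> ['d', 'b', 'c', 'a']
'a': index 3 in ['d', 'b', 'c', 'a'] -> ['a', 'd', 'b', 'c']
'c': index 3 in ['a', 'd', 'b', 'c'] -> ['c', 'a', 'd', 'b']
'b': index 3 in ['c', 'a', 'd', 'b'] -> ['b', 'c', 'a', 'd']
'a': index 2 in ['b', 'c', 'a', 'd'] -> ['a', 'b', 'c', 'd']
'c': index 2 in ['a', 'b', 'c', 'd'] -> ['c', 'a', 'b', 'd']


Output: [2, 3, 3, 1, 3, 3, 3, 2, 2]


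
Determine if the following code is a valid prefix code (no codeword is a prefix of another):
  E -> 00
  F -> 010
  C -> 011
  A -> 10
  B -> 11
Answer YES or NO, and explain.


Checking each pair (does one codeword prefix another?):
  E='00' vs F='010': no prefix
  E='00' vs C='011': no prefix
  E='00' vs A='10': no prefix
  E='00' vs B='11': no prefix
  F='010' vs E='00': no prefix
  F='010' vs C='011': no prefix
  F='010' vs A='10': no prefix
  F='010' vs B='11': no prefix
  C='011' vs E='00': no prefix
  C='011' vs F='010': no prefix
  C='011' vs A='10': no prefix
  C='011' vs B='11': no prefix
  A='10' vs E='00': no prefix
  A='10' vs F='010': no prefix
  A='10' vs C='011': no prefix
  A='10' vs B='11': no prefix
  B='11' vs E='00': no prefix
  B='11' vs F='010': no prefix
  B='11' vs C='011': no prefix
  B='11' vs A='10': no prefix
No violation found over all pairs.

YES -- this is a valid prefix code. No codeword is a prefix of any other codeword.


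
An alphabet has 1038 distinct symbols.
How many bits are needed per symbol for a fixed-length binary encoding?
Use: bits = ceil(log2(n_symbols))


log2(1038) = 10.0196
Bracket: 2^10 = 1024 < 1038 <= 2^11 = 2048
So ceil(log2(1038)) = 11

bits = ceil(log2(1038)) = ceil(10.0196) = 11 bits


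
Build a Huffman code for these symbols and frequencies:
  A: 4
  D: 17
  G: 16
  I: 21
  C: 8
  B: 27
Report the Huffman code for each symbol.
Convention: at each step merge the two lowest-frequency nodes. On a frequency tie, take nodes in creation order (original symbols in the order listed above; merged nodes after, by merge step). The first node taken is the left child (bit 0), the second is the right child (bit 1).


Huffman tree construction:
Step 1: Merge A(4) + C(8) = 12
Step 2: Merge (A+C)(12) + G(16) = 28
Step 3: Merge D(17) + I(21) = 38
Step 4: Merge B(27) + ((A+C)+G)(28) = 55
Step 5: Merge (D+I)(38) + (B+((A+C)+G))(55) = 93
Read each symbol's code off the tree from the root (left child = 0, right child = 1).

Codes:
  A: 1100 (length 4)
  D: 00 (length 2)
  G: 111 (length 3)
  I: 01 (length 2)
  C: 1101 (length 4)
  B: 10 (length 2)
Average code length: 226/93 = 2.4301 bits/symbol


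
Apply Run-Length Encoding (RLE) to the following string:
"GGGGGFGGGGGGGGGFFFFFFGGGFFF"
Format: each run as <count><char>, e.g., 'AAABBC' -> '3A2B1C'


Scanning runs left to right:
  i=0: run of 'G' x 5 -> '5G'
  i=5: run of 'F' x 1 -> '1F'
  i=6: run of 'G' x 9 -> '9G'
  i=15: run of 'F' x 6 -> '6F'
  i=21: run of 'G' x 3 -> '3G'
  i=24: run of 'F' x 3 -> '3F'

RLE = 5G1F9G6F3G3F


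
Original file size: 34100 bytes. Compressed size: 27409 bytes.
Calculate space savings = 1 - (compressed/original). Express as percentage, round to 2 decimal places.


ratio = compressed/original = 27409/34100 = 0.803783
savings = 1 - ratio = 1 - 0.803783 = 0.196217
as a percentage: 0.196217 * 100 = 19.62%

Space savings = 1 - 27409/34100 = 19.62%


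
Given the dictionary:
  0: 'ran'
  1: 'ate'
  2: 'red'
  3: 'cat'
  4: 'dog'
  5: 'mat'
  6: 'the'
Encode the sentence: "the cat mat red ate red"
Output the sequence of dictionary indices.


Look up each word in the dictionary:
  'the' -> 6
  'cat' -> 3
  'mat' -> 5
  'red' -> 2
  'ate' -> 1
  'red' -> 2

Encoded: [6, 3, 5, 2, 1, 2]


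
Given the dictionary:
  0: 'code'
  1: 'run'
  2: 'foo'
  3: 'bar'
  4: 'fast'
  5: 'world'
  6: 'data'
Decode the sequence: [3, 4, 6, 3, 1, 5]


Look up each index in the dictionary:
  3 -> 'bar'
  4 -> 'fast'
  6 -> 'data'
  3 -> 'bar'
  1 -> 'run'
  5 -> 'world'

Decoded: "bar fast data bar run world"
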